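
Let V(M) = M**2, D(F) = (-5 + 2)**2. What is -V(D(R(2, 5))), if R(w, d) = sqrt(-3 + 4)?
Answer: -81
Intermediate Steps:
R(w, d) = 1 (R(w, d) = sqrt(1) = 1)
D(F) = 9 (D(F) = (-3)**2 = 9)
-V(D(R(2, 5))) = -1*9**2 = -1*81 = -81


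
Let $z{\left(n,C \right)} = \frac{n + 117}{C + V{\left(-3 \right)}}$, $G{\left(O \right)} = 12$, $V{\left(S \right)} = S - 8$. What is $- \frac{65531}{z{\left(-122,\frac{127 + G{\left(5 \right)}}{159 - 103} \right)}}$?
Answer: $- \frac{31258287}{280} \approx -1.1164 \cdot 10^{5}$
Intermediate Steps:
$V{\left(S \right)} = -8 + S$ ($V{\left(S \right)} = S - 8 = -8 + S$)
$z{\left(n,C \right)} = \frac{117 + n}{-11 + C}$ ($z{\left(n,C \right)} = \frac{n + 117}{C - 11} = \frac{117 + n}{C - 11} = \frac{117 + n}{-11 + C}$)
$- \frac{65531}{z{\left(-122,\frac{127 + G{\left(5 \right)}}{159 - 103} \right)}} = - \frac{65531}{\frac{1}{-11 + \frac{127 + 12}{159 - 103}} \left(117 - 122\right)} = - \frac{65531}{\frac{1}{-11 + \frac{139}{56}} \left(-5\right)} = - \frac{65531}{\frac{1}{- \frac{477}{56}} \left(-5\right)} = - \frac{65531}{\left(- \frac{56}{477}\right) \left(-5\right)} = - \frac{65531}{\frac{280}{477}} = \left(-65531\right) \frac{477}{280} = - \frac{31258287}{280}$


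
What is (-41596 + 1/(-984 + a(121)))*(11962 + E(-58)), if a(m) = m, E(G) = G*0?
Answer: -429404088738/863 ≈ -4.9757e+8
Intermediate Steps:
E(G) = 0
(-41596 + 1/(-984 + a(121)))*(11962 + E(-58)) = (-41596 + 1/(-984 + 121))*(11962 + 0) = (-41596 + 1/(-863))*11962 = (-41596 - 1/863)*11962 = -35897349/863*11962 = -429404088738/863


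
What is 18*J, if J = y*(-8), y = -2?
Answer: 288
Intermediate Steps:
J = 16 (J = -2*(-8) = 16)
18*J = 18*16 = 288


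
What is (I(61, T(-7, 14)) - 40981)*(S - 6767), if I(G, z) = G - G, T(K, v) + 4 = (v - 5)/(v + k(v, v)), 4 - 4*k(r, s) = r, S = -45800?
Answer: 2154248227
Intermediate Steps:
k(r, s) = 1 - r/4
T(K, v) = -4 + (-5 + v)/(1 + 3*v/4) (T(K, v) = -4 + (v - 5)/(v + (1 - v/4)) = -4 + (-5 + v)/(1 + 3*v/4))
I(G, z) = 0
(I(61, T(-7, 14)) - 40981)*(S - 6767) = (0 - 40981)*(-45800 - 6767) = -40981*(-52567) = 2154248227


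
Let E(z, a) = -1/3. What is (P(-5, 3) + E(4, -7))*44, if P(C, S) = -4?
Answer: -572/3 ≈ -190.67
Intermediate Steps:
E(z, a) = -⅓ (E(z, a) = -1*⅓ = -⅓)
(P(-5, 3) + E(4, -7))*44 = (-4 - ⅓)*44 = -13/3*44 = -572/3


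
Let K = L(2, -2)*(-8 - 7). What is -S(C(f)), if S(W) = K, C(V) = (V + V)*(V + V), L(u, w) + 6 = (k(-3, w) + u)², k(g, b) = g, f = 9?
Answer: -75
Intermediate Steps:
L(u, w) = -6 + (-3 + u)²
C(V) = 4*V² (C(V) = (2*V)*(2*V) = 4*V²)
K = 75 (K = (-6 + (-3 + 2)²)*(-8 - 7) = (-6 + (-1)²)*(-15) = (-6 + 1)*(-15) = -5*(-15) = 75)
S(W) = 75
-S(C(f)) = -1*75 = -75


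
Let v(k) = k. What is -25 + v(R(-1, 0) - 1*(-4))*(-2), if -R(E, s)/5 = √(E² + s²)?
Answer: -23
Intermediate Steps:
R(E, s) = -5*√(E² + s²)
-25 + v(R(-1, 0) - 1*(-4))*(-2) = -25 + (-5*√((-1)² + 0²) - 1*(-4))*(-2) = -25 + (-5*√(1 + 0) + 4)*(-2) = -25 + (-5*√1 + 4)*(-2) = -25 + (-5*1 + 4)*(-2) = -25 + (-5 + 4)*(-2) = -25 - 1*(-2) = -25 + 2 = -23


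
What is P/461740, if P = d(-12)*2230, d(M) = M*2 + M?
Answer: -4014/23087 ≈ -0.17386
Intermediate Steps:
d(M) = 3*M (d(M) = 2*M + M = 3*M)
P = -80280 (P = (3*(-12))*2230 = -36*2230 = -80280)
P/461740 = -80280/461740 = -80280*1/461740 = -4014/23087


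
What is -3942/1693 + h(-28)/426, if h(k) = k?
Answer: -863348/360609 ≈ -2.3941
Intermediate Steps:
-3942/1693 + h(-28)/426 = -3942/1693 - 28/426 = -3942*1/1693 - 28*1/426 = -3942/1693 - 14/213 = -863348/360609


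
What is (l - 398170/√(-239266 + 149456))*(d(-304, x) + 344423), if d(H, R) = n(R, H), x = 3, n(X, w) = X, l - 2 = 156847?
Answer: 54022873674 + 13714010042*I*√89810/8981 ≈ 5.4023e+10 + 4.5762e+8*I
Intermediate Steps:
l = 156849 (l = 2 + 156847 = 156849)
d(H, R) = R
(l - 398170/√(-239266 + 149456))*(d(-304, x) + 344423) = (156849 - 398170/√(-239266 + 149456))*(3 + 344423) = (156849 - 398170*(-I*√89810/89810))*344426 = (156849 - (-39817)*I*√89810/8981)*344426 = (156849 + 39817*I*√89810/8981)*344426 = 54022873674 + 13714010042*I*√89810/8981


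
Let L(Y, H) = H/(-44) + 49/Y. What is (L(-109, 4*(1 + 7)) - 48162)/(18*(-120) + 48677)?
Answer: -57747649/55773883 ≈ -1.0354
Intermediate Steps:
L(Y, H) = 49/Y - H/44 (L(Y, H) = H*(-1/44) + 49/Y = -H/44 + 49/Y = 49/Y - H/44)
(L(-109, 4*(1 + 7)) - 48162)/(18*(-120) + 48677) = ((49/(-109) - (1 + 7)/11) - 48162)/(18*(-120) + 48677) = ((49*(-1/109) - 8/11) - 48162)/(-2160 + 48677) = ((-49/109 - 1/44*32) - 48162)/46517 = ((-49/109 - 8/11) - 48162)*(1/46517) = (-1411/1199 - 48162)*(1/46517) = -57747649/1199*1/46517 = -57747649/55773883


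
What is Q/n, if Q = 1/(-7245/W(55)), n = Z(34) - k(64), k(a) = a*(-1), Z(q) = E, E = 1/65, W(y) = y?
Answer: -715/6029289 ≈ -0.00011859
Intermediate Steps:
E = 1/65 ≈ 0.015385
Z(q) = 1/65
k(a) = -a
n = 4161/65 (n = 1/65 - (-1)*64 = 1/65 - 1*(-64) = 1/65 + 64 = 4161/65 ≈ 64.015)
Q = -11/1449 (Q = 1/(-7245/55) = 1/(-7245*1/55) = 1/(-1449/11) = -11/1449 ≈ -0.0075914)
Q/n = -11/(1449*4161/65) = -11/1449*65/4161 = -715/6029289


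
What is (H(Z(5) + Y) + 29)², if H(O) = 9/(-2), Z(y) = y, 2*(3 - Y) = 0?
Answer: 2401/4 ≈ 600.25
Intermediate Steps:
Y = 3 (Y = 3 - ½*0 = 3 + 0 = 3)
H(O) = -9/2 (H(O) = 9*(-½) = -9/2)
(H(Z(5) + Y) + 29)² = (-9/2 + 29)² = (49/2)² = 2401/4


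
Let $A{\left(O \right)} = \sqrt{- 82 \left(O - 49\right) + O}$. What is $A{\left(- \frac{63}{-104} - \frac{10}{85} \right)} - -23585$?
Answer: $23585 + \frac{\sqrt{3108993082}}{884} \approx 23648.0$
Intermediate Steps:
$A{\left(O \right)} = \sqrt{4018 - 81 O}$ ($A{\left(O \right)} = \sqrt{- 82 \left(-49 + O\right) + O} = \sqrt{\left(4018 - 82 O\right) + O} = \sqrt{4018 - 81 O}$)
$A{\left(- \frac{63}{-104} - \frac{10}{85} \right)} - -23585 = \sqrt{4018 - 81 \left(- \frac{63}{-104} - \frac{10}{85}\right)} - -23585 = \sqrt{4018 - 81 \left(\left(-63\right) \left(- \frac{1}{104}\right) - \frac{2}{17}\right)} + 23585 = \sqrt{4018 - 81 \left(\frac{63}{104} - \frac{2}{17}\right)} + 23585 = \sqrt{4018 - \frac{69903}{1768}} + 23585 = \sqrt{\frac{7033921}{1768}} + 23585 = \frac{\sqrt{3108993082}}{884} + 23585 = 23585 + \frac{\sqrt{3108993082}}{884}$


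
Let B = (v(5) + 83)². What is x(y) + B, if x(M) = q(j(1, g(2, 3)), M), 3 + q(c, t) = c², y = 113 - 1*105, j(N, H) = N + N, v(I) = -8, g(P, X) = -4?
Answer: 5626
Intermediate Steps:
j(N, H) = 2*N
y = 8 (y = 113 - 105 = 8)
q(c, t) = -3 + c²
x(M) = 1 (x(M) = -3 + (2*1)² = -3 + 2² = -3 + 4 = 1)
B = 5625 (B = (-8 + 83)² = 75² = 5625)
x(y) + B = 1 + 5625 = 5626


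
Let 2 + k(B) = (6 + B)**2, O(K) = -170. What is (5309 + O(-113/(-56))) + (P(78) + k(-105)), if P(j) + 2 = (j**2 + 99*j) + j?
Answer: 28820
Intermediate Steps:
k(B) = -2 + (6 + B)**2
P(j) = -2 + j**2 + 100*j (P(j) = -2 + ((j**2 + 99*j) + j) = -2 + (j**2 + 100*j) = -2 + j**2 + 100*j)
(5309 + O(-113/(-56))) + (P(78) + k(-105)) = (5309 - 170) + ((-2 + 78**2 + 100*78) + (-2 + (6 - 105)**2)) = 5139 + ((-2 + 6084 + 7800) + (-2 + (-99)**2)) = 5139 + (13882 + (-2 + 9801)) = 5139 + (13882 + 9799) = 5139 + 23681 = 28820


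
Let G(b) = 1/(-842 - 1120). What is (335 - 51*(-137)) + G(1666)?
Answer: 14365763/1962 ≈ 7322.0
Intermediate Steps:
G(b) = -1/1962 (G(b) = 1/(-1962) = -1/1962)
(335 - 51*(-137)) + G(1666) = (335 - 51*(-137)) - 1/1962 = (335 + 6987) - 1/1962 = 7322 - 1/1962 = 14365763/1962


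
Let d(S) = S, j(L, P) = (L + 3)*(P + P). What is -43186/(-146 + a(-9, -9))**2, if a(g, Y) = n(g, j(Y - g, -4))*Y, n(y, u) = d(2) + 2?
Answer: -1661/1274 ≈ -1.3038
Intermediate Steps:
j(L, P) = 2*P*(3 + L) (j(L, P) = (3 + L)*(2*P) = 2*P*(3 + L))
n(y, u) = 4 (n(y, u) = 2 + 2 = 4)
a(g, Y) = 4*Y
-43186/(-146 + a(-9, -9))**2 = -43186/(-146 + 4*(-9))**2 = -43186/(-146 - 36)**2 = -43186/((-182)**2) = -43186/33124 = -43186*1/33124 = -1661/1274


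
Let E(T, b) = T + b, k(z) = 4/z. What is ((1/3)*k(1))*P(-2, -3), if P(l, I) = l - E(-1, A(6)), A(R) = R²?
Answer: -148/3 ≈ -49.333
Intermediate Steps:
P(l, I) = -35 + l (P(l, I) = l - (-1 + 6²) = l - (-1 + 36) = l - 1*35 = l - 35 = -35 + l)
((1/3)*k(1))*P(-2, -3) = ((1/3)*(4/1))*(-35 - 2) = ((1*(⅓))*(4*1))*(-37) = ((⅓)*4)*(-37) = (4/3)*(-37) = -148/3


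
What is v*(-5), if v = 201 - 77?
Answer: -620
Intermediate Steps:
v = 124
v*(-5) = 124*(-5) = -620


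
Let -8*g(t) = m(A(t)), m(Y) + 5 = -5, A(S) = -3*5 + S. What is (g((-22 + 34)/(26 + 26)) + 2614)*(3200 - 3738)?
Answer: -2814009/2 ≈ -1.4070e+6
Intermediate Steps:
A(S) = -15 + S
m(Y) = -10 (m(Y) = -5 - 5 = -10)
g(t) = 5/4 (g(t) = -⅛*(-10) = 5/4)
(g((-22 + 34)/(26 + 26)) + 2614)*(3200 - 3738) = (5/4 + 2614)*(3200 - 3738) = (10461/4)*(-538) = -2814009/2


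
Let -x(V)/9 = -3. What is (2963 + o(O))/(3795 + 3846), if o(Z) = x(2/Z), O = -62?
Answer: 2990/7641 ≈ 0.39131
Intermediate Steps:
x(V) = 27 (x(V) = -9*(-3) = 27)
o(Z) = 27
(2963 + o(O))/(3795 + 3846) = (2963 + 27)/(3795 + 3846) = 2990/7641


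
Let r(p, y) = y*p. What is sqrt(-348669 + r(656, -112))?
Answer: I*sqrt(422141) ≈ 649.72*I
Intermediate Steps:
r(p, y) = p*y
sqrt(-348669 + r(656, -112)) = sqrt(-348669 + 656*(-112)) = sqrt(-348669 - 73472) = sqrt(-422141) = I*sqrt(422141)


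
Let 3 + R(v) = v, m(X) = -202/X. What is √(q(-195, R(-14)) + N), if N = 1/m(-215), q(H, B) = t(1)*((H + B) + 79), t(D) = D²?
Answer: I*√5383502/202 ≈ 11.486*I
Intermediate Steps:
R(v) = -3 + v
q(H, B) = 79 + B + H (q(H, B) = 1²*((H + B) + 79) = 1*((B + H) + 79) = 1*(79 + B + H) = 79 + B + H)
N = 215/202 (N = 1/(-202/(-215)) = 1/(-202*(-1/215)) = 1/(202/215) = 215/202 ≈ 1.0644)
√(q(-195, R(-14)) + N) = √((79 + (-3 - 14) - 195) + 215/202) = √((79 - 17 - 195) + 215/202) = √(-133 + 215/202) = √(-26651/202) = I*√5383502/202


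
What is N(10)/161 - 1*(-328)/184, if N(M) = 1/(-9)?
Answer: 2582/1449 ≈ 1.7819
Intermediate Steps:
N(M) = -⅑
N(10)/161 - 1*(-328)/184 = -⅑/161 - 1*(-328)/184 = -⅑*1/161 + 328*(1/184) = -1/1449 + 41/23 = 2582/1449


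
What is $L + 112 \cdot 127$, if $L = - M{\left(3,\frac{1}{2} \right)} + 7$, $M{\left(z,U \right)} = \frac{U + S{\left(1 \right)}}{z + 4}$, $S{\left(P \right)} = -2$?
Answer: $\frac{199237}{14} \approx 14231.0$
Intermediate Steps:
$M{\left(z,U \right)} = \frac{-2 + U}{4 + z}$ ($M{\left(z,U \right)} = \frac{U - 2}{z + 4} = \frac{-2 + U}{4 + z}$)
$L = \frac{101}{14}$ ($L = - \frac{-2 + \frac{1}{2}}{4 + 3} + 7 = - \frac{-2 + \frac{1}{2}}{7} + 7 = - \frac{-3}{7 \cdot 2} + 7 = \left(-1\right) \left(- \frac{3}{14}\right) + 7 = \frac{3}{14} + 7 = \frac{101}{14} \approx 7.2143$)
$L + 112 \cdot 127 = \frac{101}{14} + 112 \cdot 127 = \frac{101}{14} + 14224 = \frac{199237}{14}$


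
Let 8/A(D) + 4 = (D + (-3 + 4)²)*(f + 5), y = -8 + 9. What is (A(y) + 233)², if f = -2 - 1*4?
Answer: 483025/9 ≈ 53669.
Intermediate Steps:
f = -6 (f = -2 - 4 = -6)
y = 1
A(D) = 8/(-5 - D) (A(D) = 8/(-4 + (D + (-3 + 4)²)*(-6 + 5)) = 8/(-4 + (D + 1²)*(-1)) = 8/(-4 + (D + 1)*(-1)) = 8/(-4 + (1 + D)*(-1)) = 8/(-4 + (-1 - D)) = 8/(-5 - D))
(A(y) + 233)² = (8/(-5 - 1*1) + 233)² = (8/(-5 - 1) + 233)² = (8/(-6) + 233)² = (8*(-⅙) + 233)² = (-4/3 + 233)² = (695/3)² = 483025/9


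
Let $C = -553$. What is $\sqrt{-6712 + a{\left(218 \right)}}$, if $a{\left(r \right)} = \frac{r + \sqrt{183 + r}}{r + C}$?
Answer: $\frac{\sqrt{-753327230 - 335 \sqrt{401}}}{335} \approx 81.931 i$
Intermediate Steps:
$a{\left(r \right)} = \frac{r + \sqrt{183 + r}}{-553 + r}$ ($a{\left(r \right)} = \frac{r + \sqrt{183 + r}}{r - 553} = \frac{r + \sqrt{183 + r}}{-553 + r}$)
$\sqrt{-6712 + a{\left(218 \right)}} = \sqrt{-6712 + \frac{218 + \sqrt{183 + 218}}{-553 + 218}} = \sqrt{-6712 + \frac{218 + \sqrt{401}}{-335}} = \sqrt{-6712 - \frac{218 + \sqrt{401}}{335}} = \sqrt{-6712 - \left(\frac{218}{335} + \frac{\sqrt{401}}{335}\right)} = \sqrt{- \frac{2248738}{335} - \frac{\sqrt{401}}{335}}$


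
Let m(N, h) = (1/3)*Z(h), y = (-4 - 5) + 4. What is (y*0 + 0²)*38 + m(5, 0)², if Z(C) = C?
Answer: 0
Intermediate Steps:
y = -5 (y = -9 + 4 = -5)
m(N, h) = h/3 (m(N, h) = (1/3)*h = (1*(⅓))*h = h/3)
(y*0 + 0²)*38 + m(5, 0)² = (-5*0 + 0²)*38 + ((⅓)*0)² = (0 + 0)*38 + 0² = 0*38 + 0 = 0 + 0 = 0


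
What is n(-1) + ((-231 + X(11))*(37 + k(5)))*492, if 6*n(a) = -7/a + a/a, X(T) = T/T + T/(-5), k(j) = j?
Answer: -71972692/15 ≈ -4.7982e+6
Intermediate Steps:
X(T) = 1 - T/5 (X(T) = 1 + T*(-⅕) = 1 - T/5)
n(a) = ⅙ - 7/(6*a) (n(a) = (-7/a + a/a)/6 = (-7/a + 1)/6 = (1 - 7/a)/6 = ⅙ - 7/(6*a))
n(-1) + ((-231 + X(11))*(37 + k(5)))*492 = (⅙)*(-7 - 1)/(-1) + ((-231 + (1 - ⅕*11))*(37 + 5))*492 = (⅙)*(-1)*(-8) + ((-231 + (1 - 11/5))*42)*492 = 4/3 + ((-231 - 6/5)*42)*492 = 4/3 - 1161/5*42*492 = 4/3 - 48762/5*492 = 4/3 - 23990904/5 = -71972692/15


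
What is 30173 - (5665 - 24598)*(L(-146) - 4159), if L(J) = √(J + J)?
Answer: -78712174 + 37866*I*√73 ≈ -7.8712e+7 + 3.2353e+5*I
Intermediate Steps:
L(J) = √2*√J (L(J) = √(2*J) = √2*√J)
30173 - (5665 - 24598)*(L(-146) - 4159) = 30173 - (5665 - 24598)*(√2*√(-146) - 4159) = 30173 - (-18933)*(√2*(I*√146) - 4159) = 30173 - (-18933)*(2*I*√73 - 4159) = 30173 - (-18933)*(-4159 + 2*I*√73) = 30173 - (78742347 - 37866*I*√73) = 30173 + (-78742347 + 37866*I*√73) = -78712174 + 37866*I*√73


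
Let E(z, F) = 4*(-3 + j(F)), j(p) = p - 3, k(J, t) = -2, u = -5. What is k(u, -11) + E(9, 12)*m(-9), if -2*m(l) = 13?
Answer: -158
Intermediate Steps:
m(l) = -13/2 (m(l) = -1/2*13 = -13/2)
j(p) = -3 + p
E(z, F) = -24 + 4*F (E(z, F) = 4*(-3 + (-3 + F)) = 4*(-6 + F) = -24 + 4*F)
k(u, -11) + E(9, 12)*m(-9) = -2 + (-24 + 4*12)*(-13/2) = -2 + (-24 + 48)*(-13/2) = -2 + 24*(-13/2) = -2 - 156 = -158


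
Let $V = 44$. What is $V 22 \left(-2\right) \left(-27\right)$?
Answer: $52272$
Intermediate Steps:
$V 22 \left(-2\right) \left(-27\right) = 44 \cdot 22 \left(-2\right) \left(-27\right) = 44 \left(-44\right) \left(-27\right) = \left(-1936\right) \left(-27\right) = 52272$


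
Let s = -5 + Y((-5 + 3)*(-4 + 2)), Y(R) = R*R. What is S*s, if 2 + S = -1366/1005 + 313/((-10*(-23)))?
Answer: -1016213/46230 ≈ -21.982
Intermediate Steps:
Y(R) = R²
s = 11 (s = -5 + ((-5 + 3)*(-4 + 2))² = -5 + (-2*(-2))² = -5 + 4² = -5 + 16 = 11)
S = -92383/46230 (S = -2 + (-1366/1005 + 313/((-10*(-23)))) = -2 + (-1366*1/1005 + 313/230) = -2 + (-1366/1005 + 313*(1/230)) = -2 + (-1366/1005 + 313/230) = -2 + 77/46230 = -92383/46230 ≈ -1.9983)
S*s = -92383/46230*11 = -1016213/46230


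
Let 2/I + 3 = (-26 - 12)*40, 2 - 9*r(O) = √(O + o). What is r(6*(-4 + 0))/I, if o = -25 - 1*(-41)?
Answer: -1523/9 + 1523*I*√2/9 ≈ -169.22 + 239.32*I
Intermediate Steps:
o = 16 (o = -25 + 41 = 16)
r(O) = 2/9 - √(16 + O)/9 (r(O) = 2/9 - √(O + 16)/9 = 2/9 - √(16 + O)/9)
I = -2/1523 (I = 2/(-3 + (-26 - 12)*40) = 2/(-3 - 38*40) = 2/(-3 - 1520) = 2/(-1523) = 2*(-1/1523) = -2/1523 ≈ -0.0013132)
r(6*(-4 + 0))/I = (2/9 - √(16 + 6*(-4 + 0))/9)/(-2/1523) = (2/9 - √(16 + 6*(-4))/9)*(-1523/2) = (2/9 - √(16 - 24)/9)*(-1523/2) = (2/9 - 2*I*√2/9)*(-1523/2) = -1523/9 + 1523*I*√2/9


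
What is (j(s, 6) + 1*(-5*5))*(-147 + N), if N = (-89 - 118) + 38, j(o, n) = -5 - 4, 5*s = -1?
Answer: 10744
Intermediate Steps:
s = -⅕ (s = (⅕)*(-1) = -⅕ ≈ -0.20000)
j(o, n) = -9
N = -169 (N = -207 + 38 = -169)
(j(s, 6) + 1*(-5*5))*(-147 + N) = (-9 + 1*(-5*5))*(-147 - 169) = (-9 + 1*(-25))*(-316) = (-9 - 25)*(-316) = -34*(-316) = 10744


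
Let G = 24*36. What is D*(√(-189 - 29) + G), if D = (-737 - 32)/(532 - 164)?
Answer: -41526/23 - 769*I*√218/368 ≈ -1805.5 - 30.854*I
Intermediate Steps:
D = -769/368 ≈ -2.0897
G = 864
D*(√(-189 - 29) + G) = -769*(√(-189 - 29) + 864)/368 = -769*(√(-218) + 864)/368 = -769*(I*√218 + 864)/368 = -769*(864 + I*√218)/368 = -41526/23 - 769*I*√218/368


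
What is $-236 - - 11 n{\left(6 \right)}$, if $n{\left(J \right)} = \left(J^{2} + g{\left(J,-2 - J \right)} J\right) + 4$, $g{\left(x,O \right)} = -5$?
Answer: $-126$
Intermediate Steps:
$n{\left(J \right)} = 4 + J^{2} - 5 J$ ($n{\left(J \right)} = \left(J^{2} - 5 J\right) + 4 = 4 + J^{2} - 5 J$)
$-236 - - 11 n{\left(6 \right)} = -236 - - 11 \left(4 + 6^{2} - 30\right) = -236 - - 11 \left(4 + 36 - 30\right) = -236 - \left(-11\right) 10 = -236 - -110 = -236 + 110 = -126$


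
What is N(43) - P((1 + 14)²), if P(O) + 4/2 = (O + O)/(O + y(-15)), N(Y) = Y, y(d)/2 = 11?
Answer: 10665/247 ≈ 43.178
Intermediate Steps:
y(d) = 22 (y(d) = 2*11 = 22)
P(O) = -2 + 2*O/(22 + O) (P(O) = -2 + (O + O)/(O + 22) = -2 + (2*O)/(22 + O) = -2 + 2*O/(22 + O))
N(43) - P((1 + 14)²) = 43 - (-44)/(22 + (1 + 14)²) = 43 - (-44)/(22 + 15²) = 43 - (-44)/(22 + 225) = 43 - (-44)/247 = 43 - 1*(-44/247) = 43 + 44/247 = 10665/247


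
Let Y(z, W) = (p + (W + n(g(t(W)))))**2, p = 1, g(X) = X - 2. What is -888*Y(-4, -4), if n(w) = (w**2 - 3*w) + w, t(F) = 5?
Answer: 0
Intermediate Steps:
g(X) = -2 + X
n(w) = w**2 - 2*w
Y(z, W) = (4 + W)**2 (Y(z, W) = (1 + (W + (-2 + 5)*(-2 + (-2 + 5))))**2 = (1 + (W + 3*(-2 + 3)))**2 = (1 + (W + 3*1))**2 = (1 + (W + 3))**2 = (1 + (3 + W))**2 = (4 + W)**2)
-888*Y(-4, -4) = -888*(4 - 4)**2 = -888*0**2 = -888*0 = 0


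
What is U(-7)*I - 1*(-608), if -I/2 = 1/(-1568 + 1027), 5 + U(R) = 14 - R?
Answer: 328960/541 ≈ 608.06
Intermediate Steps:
U(R) = 9 - R (U(R) = -5 + (14 - R) = 9 - R)
I = 2/541 (I = -2/(-1568 + 1027) = -2/(-541) = -2*(-1/541) = 2/541 ≈ 0.0036969)
U(-7)*I - 1*(-608) = (9 - 1*(-7))*(2/541) - 1*(-608) = (9 + 7)*(2/541) + 608 = 16*(2/541) + 608 = 32/541 + 608 = 328960/541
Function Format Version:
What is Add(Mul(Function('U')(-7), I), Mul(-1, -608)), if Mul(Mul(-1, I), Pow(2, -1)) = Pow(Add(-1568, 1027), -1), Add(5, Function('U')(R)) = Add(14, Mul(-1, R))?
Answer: Rational(328960, 541) ≈ 608.06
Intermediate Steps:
Function('U')(R) = Add(9, Mul(-1, R)) (Function('U')(R) = Add(-5, Add(14, Mul(-1, R))) = Add(9, Mul(-1, R)))
I = Rational(2, 541) (I = Mul(-2, Pow(Add(-1568, 1027), -1)) = Mul(-2, Pow(-541, -1)) = Mul(-2, Rational(-1, 541)) = Rational(2, 541) ≈ 0.0036969)
Add(Mul(Function('U')(-7), I), Mul(-1, -608)) = Add(Mul(Add(9, Mul(-1, -7)), Rational(2, 541)), Mul(-1, -608)) = Add(Mul(Add(9, 7), Rational(2, 541)), 608) = Add(Mul(16, Rational(2, 541)), 608) = Add(Rational(32, 541), 608) = Rational(328960, 541)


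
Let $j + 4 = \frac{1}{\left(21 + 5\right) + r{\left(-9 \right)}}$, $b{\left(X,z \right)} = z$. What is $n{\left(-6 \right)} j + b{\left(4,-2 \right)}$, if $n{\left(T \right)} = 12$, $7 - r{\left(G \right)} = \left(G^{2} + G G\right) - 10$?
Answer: $- \frac{5962}{119} \approx -50.101$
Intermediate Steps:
$r{\left(G \right)} = 17 - 2 G^{2}$ ($r{\left(G \right)} = 7 - \left(\left(G^{2} + G G\right) - 10\right) = 7 - \left(\left(G^{2} + G^{2}\right) - 10\right) = 7 - \left(2 G^{2} - 10\right) = 7 - \left(-10 + 2 G^{2}\right) = 17 - 2 G^{2}$)
$j = - \frac{477}{119}$ ($j = -4 + \frac{1}{\left(21 + 5\right) + \left(17 - 2 \left(-9\right)^{2}\right)} = -4 + \frac{1}{26 + \left(17 - 162\right)} = -4 + \frac{1}{26 - 145} = -4 + \frac{1}{-119} = -4 - \frac{1}{119} = - \frac{477}{119} \approx -4.0084$)
$n{\left(-6 \right)} j + b{\left(4,-2 \right)} = 12 \left(- \frac{477}{119}\right) - 2 = - \frac{5724}{119} - 2 = - \frac{5962}{119}$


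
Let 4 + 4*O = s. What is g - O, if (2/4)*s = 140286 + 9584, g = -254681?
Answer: -329615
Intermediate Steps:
s = 299740 (s = 2*(140286 + 9584) = 2*149870 = 299740)
O = 74934 (O = -1 + (¼)*299740 = -1 + 74935 = 74934)
g - O = -254681 - 1*74934 = -254681 - 74934 = -329615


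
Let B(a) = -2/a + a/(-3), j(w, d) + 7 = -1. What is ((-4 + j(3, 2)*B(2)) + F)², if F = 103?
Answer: 113569/9 ≈ 12619.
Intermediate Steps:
j(w, d) = -8 (j(w, d) = -7 - 1 = -8)
B(a) = -2/a - a/3 (B(a) = -2/a + a*(-⅓) = -2/a - a/3)
((-4 + j(3, 2)*B(2)) + F)² = ((-4 - 8*(-2/2 - ⅓*2)) + 103)² = ((-4 - 8*(-2*½ - ⅔)) + 103)² = ((-4 - 8*(-1 - ⅔)) + 103)² = ((-4 - 8*(-5/3)) + 103)² = ((-4 + 40/3) + 103)² = (28/3 + 103)² = (337/3)² = 113569/9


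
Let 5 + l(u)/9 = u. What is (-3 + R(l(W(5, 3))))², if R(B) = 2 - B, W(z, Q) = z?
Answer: 1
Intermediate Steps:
l(u) = -45 + 9*u
(-3 + R(l(W(5, 3))))² = (-3 + (2 - (-45 + 9*5)))² = (-3 + (2 - (-45 + 45)))² = (-3 + (2 - 1*0))² = (-3 + (2 + 0))² = (-3 + 2)² = (-1)² = 1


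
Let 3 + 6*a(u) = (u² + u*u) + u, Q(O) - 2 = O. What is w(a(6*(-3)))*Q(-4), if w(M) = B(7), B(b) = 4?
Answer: -8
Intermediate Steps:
Q(O) = 2 + O
a(u) = -½ + u²/3 + u/6 (a(u) = -½ + ((u² + u*u) + u)/6 = -½ + ((u² + u²) + u)/6 = -½ + (2*u² + u)/6 = -½ + (u + 2*u²)/6 = -½ + (u²/3 + u/6) = -½ + u²/3 + u/6)
w(M) = 4
w(a(6*(-3)))*Q(-4) = 4*(2 - 4) = 4*(-2) = -8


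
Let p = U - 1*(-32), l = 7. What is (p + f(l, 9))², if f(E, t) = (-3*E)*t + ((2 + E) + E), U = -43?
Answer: 33856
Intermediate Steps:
f(E, t) = 2 + 2*E - 3*E*t (f(E, t) = -3*E*t + (2 + 2*E) = 2 + 2*E - 3*E*t)
p = -11 (p = -43 - 1*(-32) = -43 + 32 = -11)
(p + f(l, 9))² = (-11 + (2 + 2*7 - 3*7*9))² = (-11 + (2 + 14 - 189))² = (-11 - 173)² = (-184)² = 33856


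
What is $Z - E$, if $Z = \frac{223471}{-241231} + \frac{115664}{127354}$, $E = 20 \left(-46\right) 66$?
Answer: $\frac{932711527926965}{15360866387} \approx 60720.0$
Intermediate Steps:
$E = -60720$ ($E = \left(-920\right) 66 = -60720$)
$Z = - \frac{279091675}{15360866387}$ ($Z = 223471 \left(- \frac{1}{241231}\right) + 115664 \cdot \frac{1}{127354} = - \frac{223471}{241231} + \frac{57832}{63677} = - \frac{279091675}{15360866387} \approx -0.018169$)
$Z - E = - \frac{279091675}{15360866387} - -60720 = - \frac{279091675}{15360866387} + 60720 = \frac{932711527926965}{15360866387}$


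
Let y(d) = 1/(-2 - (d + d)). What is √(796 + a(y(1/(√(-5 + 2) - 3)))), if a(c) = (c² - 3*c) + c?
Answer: √2*√((1601 - 6381*I*√3)/(1 - 4*I*√3))/2 ≈ 28.243 + 0.0071964*I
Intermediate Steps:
y(d) = 1/(-2 - 2*d)
a(c) = c² - 2*c
√(796 + a(y(1/(√(-5 + 2) - 3)))) = √(796 + (-1/(2 + 2/(√(-5 + 2) - 3)))*(-2 - 1/(2 + 2/(√(-5 + 2) - 3)))) = √(796 + (-1/(2 + 2/(√(-3) - 3)))*(-2 - 1/(2 + 2/(√(-3) - 3)))) = √(796 + (-1/(2 + 2/(I*√3 - 3)))*(-2 - 1/(2 + 2/(I*√3 - 3)))) = √(796 + (-1/(2 + 2/(-3 + I*√3)))*(-2 - 1/(2 + 2/(-3 + I*√3)))) = √(796 - (-2 - 1/(2 + 2/(-3 + I*√3)))/(2 + 2/(-3 + I*√3)))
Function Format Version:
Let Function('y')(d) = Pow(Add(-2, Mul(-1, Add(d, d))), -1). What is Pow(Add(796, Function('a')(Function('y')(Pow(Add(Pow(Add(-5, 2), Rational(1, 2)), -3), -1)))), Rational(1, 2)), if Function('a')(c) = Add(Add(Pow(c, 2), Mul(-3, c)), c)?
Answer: Mul(Rational(1, 2), Pow(2, Rational(1, 2)), Pow(Mul(Pow(Add(1, Mul(-4, I, Pow(3, Rational(1, 2)))), -1), Add(1601, Mul(-6381, I, Pow(3, Rational(1, 2))))), Rational(1, 2))) ≈ Add(28.243, Mul(0.0071964, I))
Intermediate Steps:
Function('y')(d) = Pow(Add(-2, Mul(-2, d)), -1) (Function('y')(d) = Pow(Add(-2, Mul(-1, Mul(2, d))), -1) = Pow(Add(-2, Mul(-2, d)), -1))
Function('a')(c) = Add(Pow(c, 2), Mul(-2, c))
Pow(Add(796, Function('a')(Function('y')(Pow(Add(Pow(Add(-5, 2), Rational(1, 2)), -3), -1)))), Rational(1, 2)) = Pow(Add(796, Mul(Mul(-1, Pow(Add(2, Mul(2, Pow(Add(Pow(Add(-5, 2), Rational(1, 2)), -3), -1))), -1)), Add(-2, Mul(-1, Pow(Add(2, Mul(2, Pow(Add(Pow(Add(-5, 2), Rational(1, 2)), -3), -1))), -1))))), Rational(1, 2)) = Pow(Add(796, Mul(Mul(-1, Pow(Add(2, Mul(2, Pow(Add(Pow(-3, Rational(1, 2)), -3), -1))), -1)), Add(-2, Mul(-1, Pow(Add(2, Mul(2, Pow(Add(Pow(-3, Rational(1, 2)), -3), -1))), -1))))), Rational(1, 2)) = Pow(Add(796, Mul(Mul(-1, Pow(Add(2, Mul(2, Pow(Add(Mul(I, Pow(3, Rational(1, 2))), -3), -1))), -1)), Add(-2, Mul(-1, Pow(Add(2, Mul(2, Pow(Add(Mul(I, Pow(3, Rational(1, 2))), -3), -1))), -1))))), Rational(1, 2)) = Pow(Add(796, Mul(Mul(-1, Pow(Add(2, Mul(2, Pow(Add(-3, Mul(I, Pow(3, Rational(1, 2)))), -1))), -1)), Add(-2, Mul(-1, Pow(Add(2, Mul(2, Pow(Add(-3, Mul(I, Pow(3, Rational(1, 2)))), -1))), -1))))), Rational(1, 2)) = Pow(Add(796, Mul(-1, Pow(Add(2, Mul(2, Pow(Add(-3, Mul(I, Pow(3, Rational(1, 2)))), -1))), -1), Add(-2, Mul(-1, Pow(Add(2, Mul(2, Pow(Add(-3, Mul(I, Pow(3, Rational(1, 2)))), -1))), -1))))), Rational(1, 2))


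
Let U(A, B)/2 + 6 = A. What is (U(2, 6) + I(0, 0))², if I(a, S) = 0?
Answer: 64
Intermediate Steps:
U(A, B) = -12 + 2*A
(U(2, 6) + I(0, 0))² = ((-12 + 2*2) + 0)² = ((-12 + 4) + 0)² = (-8 + 0)² = (-8)² = 64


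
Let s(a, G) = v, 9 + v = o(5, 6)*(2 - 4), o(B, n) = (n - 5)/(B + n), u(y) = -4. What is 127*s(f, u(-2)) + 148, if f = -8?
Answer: -11199/11 ≈ -1018.1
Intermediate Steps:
o(B, n) = (-5 + n)/(B + n)
v = -101/11 (v = -9 + ((-5 + 6)/(5 + 6))*(2 - 4) = -9 + (1/11)*(-2) = -9 - 2/11 = -101/11 ≈ -9.1818)
s(a, G) = -101/11
127*s(f, u(-2)) + 148 = 127*(-101/11) + 148 = -12827/11 + 148 = -11199/11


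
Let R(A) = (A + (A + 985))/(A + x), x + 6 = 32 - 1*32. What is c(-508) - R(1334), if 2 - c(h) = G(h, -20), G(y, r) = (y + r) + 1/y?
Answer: 88924081/168656 ≈ 527.25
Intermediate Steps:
x = -6 (x = -6 + (32 - 1*32) = -6 + (32 - 32) = -6 + 0 = -6)
G(y, r) = r + y + 1/y (G(y, r) = (r + y) + 1/y = r + y + 1/y)
R(A) = (985 + 2*A)/(-6 + A) (R(A) = (A + (A + 985))/(A - 6) = (A + (985 + A))/(-6 + A) = (985 + 2*A)/(-6 + A))
c(h) = 22 - h - 1/h (c(h) = 2 - (-20 + h + 1/h) = 2 + (20 - h - 1/h) = 22 - h - 1/h)
c(-508) - R(1334) = (22 - 1*(-508) - 1/(-508)) - (985 + 2*1334)/(-6 + 1334) = (22 + 508 - 1*(-1/508)) - (985 + 2668)/1328 = (22 + 508 + 1/508) - 3653/1328 = 269241/508 - 1*3653/1328 = 269241/508 - 3653/1328 = 88924081/168656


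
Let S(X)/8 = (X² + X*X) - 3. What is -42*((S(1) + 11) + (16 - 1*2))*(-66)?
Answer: 47124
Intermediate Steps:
S(X) = -24 + 16*X² (S(X) = 8*((X² + X*X) - 3) = 8*((X² + X²) - 3) = 8*(2*X² - 3) = 8*(-3 + 2*X²) = -24 + 16*X²)
-42*((S(1) + 11) + (16 - 1*2))*(-66) = -42*(((-24 + 16*1²) + 11) + (16 - 1*2))*(-66) = -42*(((-24 + 16*1) + 11) + (16 - 2))*(-66) = -42*(((-24 + 16) + 11) + 14)*(-66) = -42*((-8 + 11) + 14)*(-66) = -42*(3 + 14)*(-66) = -42*17*(-66) = -714*(-66) = 47124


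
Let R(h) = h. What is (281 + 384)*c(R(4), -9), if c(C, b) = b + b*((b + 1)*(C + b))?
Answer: -245385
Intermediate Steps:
c(C, b) = b + b*(1 + b)*(C + b) (c(C, b) = b + b*((1 + b)*(C + b)) = b + b*(1 + b)*(C + b))
(281 + 384)*c(R(4), -9) = (281 + 384)*(-9*(1 + 4 - 9 + (-9)² + 4*(-9))) = 665*(-9*(1 + 4 - 9 + 81 - 36)) = 665*(-9*41) = 665*(-369) = -245385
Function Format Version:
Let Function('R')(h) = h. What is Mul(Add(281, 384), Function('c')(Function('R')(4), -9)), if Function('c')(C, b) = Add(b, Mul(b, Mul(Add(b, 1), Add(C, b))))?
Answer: -245385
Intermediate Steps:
Function('c')(C, b) = Add(b, Mul(b, Add(1, b), Add(C, b))) (Function('c')(C, b) = Add(b, Mul(b, Mul(Add(1, b), Add(C, b)))) = Add(b, Mul(b, Add(1, b), Add(C, b))))
Mul(Add(281, 384), Function('c')(Function('R')(4), -9)) = Mul(Add(281, 384), Mul(-9, Add(1, 4, -9, Pow(-9, 2), Mul(4, -9)))) = Mul(665, Mul(-9, Add(1, 4, -9, 81, -36))) = Mul(665, Mul(-9, 41)) = Mul(665, -369) = -245385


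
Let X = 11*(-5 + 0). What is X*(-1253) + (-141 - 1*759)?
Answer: 68015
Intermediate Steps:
X = -55 (X = 11*(-5) = -55)
X*(-1253) + (-141 - 1*759) = -55*(-1253) + (-141 - 1*759) = 68915 + (-141 - 759) = 68915 - 900 = 68015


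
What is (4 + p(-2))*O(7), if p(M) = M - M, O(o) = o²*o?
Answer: 1372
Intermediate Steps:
O(o) = o³
p(M) = 0
(4 + p(-2))*O(7) = (4 + 0)*7³ = 4*343 = 1372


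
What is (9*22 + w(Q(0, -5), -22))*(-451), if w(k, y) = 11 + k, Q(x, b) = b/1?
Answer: -92004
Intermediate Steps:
Q(x, b) = b (Q(x, b) = b*1 = b)
(9*22 + w(Q(0, -5), -22))*(-451) = (9*22 + (11 - 5))*(-451) = (198 + 6)*(-451) = 204*(-451) = -92004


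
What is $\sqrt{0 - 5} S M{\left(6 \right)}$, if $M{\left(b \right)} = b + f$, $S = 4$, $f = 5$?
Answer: $44 i \sqrt{5} \approx 98.387 i$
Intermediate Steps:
$M{\left(b \right)} = 5 + b$ ($M{\left(b \right)} = b + 5 = 5 + b$)
$\sqrt{0 - 5} S M{\left(6 \right)} = \sqrt{0 - 5} \cdot 4 \left(5 + 6\right) = \sqrt{-5} \cdot 4 \cdot 11 = i \sqrt{5} \cdot 4 \cdot 11 = 4 i \sqrt{5} \cdot 11 = 44 i \sqrt{5}$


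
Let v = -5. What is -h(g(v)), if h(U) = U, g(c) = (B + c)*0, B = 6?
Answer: 0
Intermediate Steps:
g(c) = 0 (g(c) = (6 + c)*0 = 0)
-h(g(v)) = -1*0 = 0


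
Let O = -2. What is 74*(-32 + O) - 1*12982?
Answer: -15498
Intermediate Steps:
74*(-32 + O) - 1*12982 = 74*(-32 - 2) - 1*12982 = 74*(-34) - 12982 = -2516 - 12982 = -15498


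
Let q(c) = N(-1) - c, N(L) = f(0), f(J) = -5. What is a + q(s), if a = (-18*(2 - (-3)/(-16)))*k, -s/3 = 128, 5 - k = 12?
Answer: 4859/8 ≈ 607.38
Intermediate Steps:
k = -7 (k = 5 - 1*12 = 5 - 12 = -7)
s = -384 (s = -3*128 = -384)
N(L) = -5
q(c) = -5 - c
a = 1827/8 (a = -18*(2 - (-3)/(-16))*(-7) = -18*(2 - (-3)*(-1)/16)*(-7) = -18*(2 - 1*3/16)*(-7) = -18*(2 - 3/16)*(-7) = -18*29/16*(-7) = -261/8*(-7) = 1827/8 ≈ 228.38)
a + q(s) = 1827/8 + (-5 - 1*(-384)) = 1827/8 + (-5 + 384) = 1827/8 + 379 = 4859/8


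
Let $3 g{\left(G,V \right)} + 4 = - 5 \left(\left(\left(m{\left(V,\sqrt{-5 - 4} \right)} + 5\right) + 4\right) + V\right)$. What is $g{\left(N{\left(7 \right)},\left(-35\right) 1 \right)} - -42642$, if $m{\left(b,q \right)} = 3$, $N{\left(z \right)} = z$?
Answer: $42679$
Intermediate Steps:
$g{\left(G,V \right)} = - \frac{64}{3} - \frac{5 V}{3}$ ($g{\left(G,V \right)} = - \frac{4}{3} + \frac{\left(-5\right) \left(\left(\left(3 + 5\right) + 4\right) + V\right)}{3} = - \frac{4}{3} + \frac{\left(-5\right) \left(\left(8 + 4\right) + V\right)}{3} = - \frac{4}{3} + \frac{\left(-5\right) \left(12 + V\right)}{3} = - \frac{4}{3} + \frac{-60 - 5 V}{3} = - \frac{4}{3} - \left(20 + \frac{5 V}{3}\right) = - \frac{64}{3} - \frac{5 V}{3}$)
$g{\left(N{\left(7 \right)},\left(-35\right) 1 \right)} - -42642 = \left(- \frac{64}{3} - \frac{5 \left(\left(-35\right) 1\right)}{3}\right) - -42642 = \left(- \frac{64}{3} - - \frac{175}{3}\right) + 42642 = \left(- \frac{64}{3} + \frac{175}{3}\right) + 42642 = 37 + 42642 = 42679$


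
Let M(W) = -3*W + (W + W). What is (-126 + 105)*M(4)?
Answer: 84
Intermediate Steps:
M(W) = -W (M(W) = -3*W + 2*W = -W)
(-126 + 105)*M(4) = (-126 + 105)*(-1*4) = -21*(-4) = 84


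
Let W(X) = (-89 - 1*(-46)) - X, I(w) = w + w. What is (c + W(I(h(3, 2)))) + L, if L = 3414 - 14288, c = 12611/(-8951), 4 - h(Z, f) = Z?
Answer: -97748580/8951 ≈ -10920.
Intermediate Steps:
h(Z, f) = 4 - Z
I(w) = 2*w
W(X) = -43 - X (W(X) = (-89 + 46) - X = -43 - X)
c = -12611/8951 (c = 12611*(-1/8951) = -12611/8951 ≈ -1.4089)
L = -10874
(c + W(I(h(3, 2)))) + L = (-12611/8951 + (-43 - 2*(4 - 1*3))) - 10874 = (-12611/8951 + (-43 - 2*(4 - 3))) - 10874 = (-12611/8951 + (-43 - 2)) - 10874 = (-12611/8951 - 45) - 10874 = -415406/8951 - 10874 = -97748580/8951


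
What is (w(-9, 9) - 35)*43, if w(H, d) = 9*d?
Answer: 1978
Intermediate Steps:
(w(-9, 9) - 35)*43 = (9*9 - 35)*43 = (81 - 35)*43 = 46*43 = 1978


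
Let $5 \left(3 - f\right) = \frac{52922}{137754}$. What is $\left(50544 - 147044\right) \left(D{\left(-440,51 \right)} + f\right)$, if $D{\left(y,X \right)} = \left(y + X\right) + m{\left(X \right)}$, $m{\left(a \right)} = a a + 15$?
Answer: $- \frac{14821475317700}{68877} \approx -2.1519 \cdot 10^{8}$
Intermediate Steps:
$m{\left(a \right)} = 15 + a^{2}$ ($m{\left(a \right)} = a^{2} + 15 = 15 + a^{2}$)
$D{\left(y,X \right)} = 15 + X + y + X^{2}$ ($D{\left(y,X \right)} = \left(y + X\right) + \left(15 + X^{2}\right) = \left(X + y\right) + \left(15 + X^{2}\right) = 15 + X + y + X^{2}$)
$f = \frac{1006694}{344385}$ ($f = 3 - \frac{52922 \cdot \frac{1}{137754}}{5} = 3 - \frac{26461}{344385} = \frac{1006694}{344385} \approx 2.9232$)
$\left(50544 - 147044\right) \left(D{\left(-440,51 \right)} + f\right) = \left(50544 - 147044\right) \left(\left(15 + 51 - 440 + 51^{2}\right) + \frac{1006694}{344385}\right) = - 96500 \left(\left(15 + 51 - 440 + 2601\right) + \frac{1006694}{344385}\right) = - 96500 \left(2227 + \frac{1006694}{344385}\right) = \left(-96500\right) \frac{767952089}{344385} = - \frac{14821475317700}{68877}$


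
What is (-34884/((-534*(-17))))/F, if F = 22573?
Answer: -342/2008997 ≈ -0.00017023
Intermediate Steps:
(-34884/((-534*(-17))))/F = -34884/((-534*(-17)))/22573 = -34884/9078*(1/22573) = -34884*1/9078*(1/22573) = -342/89*1/22573 = -342/2008997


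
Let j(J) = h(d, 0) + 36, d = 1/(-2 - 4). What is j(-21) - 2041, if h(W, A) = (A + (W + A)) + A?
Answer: -12031/6 ≈ -2005.2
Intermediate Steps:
d = -⅙ (d = 1/(-6) = -⅙ ≈ -0.16667)
h(W, A) = W + 3*A (h(W, A) = (A + (A + W)) + A = (W + 2*A) + A = W + 3*A)
j(J) = 215/6 (j(J) = (-⅙ + 3*0) + 36 = (-⅙ + 0) + 36 = -⅙ + 36 = 215/6)
j(-21) - 2041 = 215/6 - 2041 = -12031/6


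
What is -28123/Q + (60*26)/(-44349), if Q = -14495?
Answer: 408204909/214279585 ≈ 1.9050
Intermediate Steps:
-28123/Q + (60*26)/(-44349) = -28123/(-14495) + (60*26)/(-44349) = -28123*(-1/14495) + 1560*(-1/44349) = 28123/14495 - 520/14783 = 408204909/214279585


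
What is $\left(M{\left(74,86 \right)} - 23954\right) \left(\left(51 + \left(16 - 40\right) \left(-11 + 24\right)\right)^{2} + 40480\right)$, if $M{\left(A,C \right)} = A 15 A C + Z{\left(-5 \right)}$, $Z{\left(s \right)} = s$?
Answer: $764559836681$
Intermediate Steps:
$M{\left(A,C \right)} = -5 + 15 C A^{2}$ ($M{\left(A,C \right)} = A 15 A C - 5 = 15 A A C - 5 = 15 A^{2} C - 5 = 15 C A^{2} - 5 = -5 + 15 C A^{2}$)
$\left(M{\left(74,86 \right)} - 23954\right) \left(\left(51 + \left(16 - 40\right) \left(-11 + 24\right)\right)^{2} + 40480\right) = \left(\left(-5 + 15 \cdot 86 \cdot 74^{2}\right) - 23954\right) \left(\left(51 + \left(16 - 40\right) \left(-11 + 24\right)\right)^{2} + 40480\right) = \left(\left(-5 + 15 \cdot 86 \cdot 5476\right) - 23954\right) \left(\left(51 - 312\right)^{2} + 40480\right) = \left(\left(-5 + 7064040\right) - 23954\right) \left(\left(51 - 312\right)^{2} + 40480\right) = \left(7064035 - 23954\right) \left(\left(-261\right)^{2} + 40480\right) = 7040081 \left(68121 + 40480\right) = 7040081 \cdot 108601 = 764559836681$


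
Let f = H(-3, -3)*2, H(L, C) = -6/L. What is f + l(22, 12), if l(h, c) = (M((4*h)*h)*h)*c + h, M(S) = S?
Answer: 511130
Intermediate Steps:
l(h, c) = h + 4*c*h³ (l(h, c) = (((4*h)*h)*h)*c + h = ((4*h²)*h)*c + h = (4*h³)*c + h = 4*c*h³ + h = h + 4*c*h³)
f = 4 (f = -6/(-3)*2 = -6*(-⅓)*2 = 2*2 = 4)
f + l(22, 12) = 4 + (22 + 4*12*22³) = 4 + (22 + 4*12*10648) = 4 + (22 + 511104) = 4 + 511126 = 511130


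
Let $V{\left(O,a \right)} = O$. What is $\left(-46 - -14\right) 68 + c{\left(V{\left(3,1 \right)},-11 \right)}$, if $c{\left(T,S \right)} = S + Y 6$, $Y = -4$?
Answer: $-2211$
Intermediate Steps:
$c{\left(T,S \right)} = -24 + S$ ($c{\left(T,S \right)} = S - 24 = -24 + S$)
$\left(-46 - -14\right) 68 + c{\left(V{\left(3,1 \right)},-11 \right)} = \left(-46 - -14\right) 68 - 35 = \left(-46 + 14\right) 68 - 35 = \left(-32\right) 68 - 35 = -2176 - 35 = -2211$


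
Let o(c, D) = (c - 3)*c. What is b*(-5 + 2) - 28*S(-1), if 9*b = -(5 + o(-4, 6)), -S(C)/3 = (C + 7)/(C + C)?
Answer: -241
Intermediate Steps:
o(c, D) = c*(-3 + c) (o(c, D) = (-3 + c)*c = c*(-3 + c))
S(C) = -3*(7 + C)/(2*C) (S(C) = -3*(C + 7)/(C + C) = -3*(7 + C)/(2*C))
b = -11/3 (b = (-(5 - 4*(-3 - 4)))/9 = (-(5 - 4*(-7)))/9 = (-(5 + 28))/9 = (-1*33)/9 = (⅑)*(-33) = -11/3 ≈ -3.6667)
b*(-5 + 2) - 28*S(-1) = -11*(-5 + 2)/3 - 42*(-7 - 1*(-1))/(-1) = -11/3*(-3) - 42*(-1)*(-7 + 1) = 11 - 42*(-1)*(-6) = 11 - 28*9 = 11 - 252 = -241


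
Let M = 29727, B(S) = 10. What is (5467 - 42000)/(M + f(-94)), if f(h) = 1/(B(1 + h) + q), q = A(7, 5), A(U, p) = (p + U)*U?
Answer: -3434102/2794339 ≈ -1.2290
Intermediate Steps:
A(U, p) = U*(U + p) (A(U, p) = (U + p)*U = U*(U + p))
q = 84 (q = 7*(7 + 5) = 7*12 = 84)
f(h) = 1/94 (f(h) = 1/(10 + 84) = 1/94)
(5467 - 42000)/(M + f(-94)) = (5467 - 42000)/(29727 + 1/94) = -36533/2794339/94 = -36533*94/2794339 = -3434102/2794339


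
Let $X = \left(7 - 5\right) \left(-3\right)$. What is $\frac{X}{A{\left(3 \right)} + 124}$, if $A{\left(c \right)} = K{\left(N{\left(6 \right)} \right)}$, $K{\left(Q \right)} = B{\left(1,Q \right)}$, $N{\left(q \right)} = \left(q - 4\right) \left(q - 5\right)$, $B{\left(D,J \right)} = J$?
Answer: $- \frac{1}{21} \approx -0.047619$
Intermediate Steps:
$N{\left(q \right)} = \left(-5 + q\right) \left(-4 + q\right)$ ($N{\left(q \right)} = \left(-4 + q\right) \left(-5 + q\right) = \left(-5 + q\right) \left(-4 + q\right)$)
$K{\left(Q \right)} = Q$
$X = -6$ ($X = 2 \left(-3\right) = -6$)
$A{\left(c \right)} = 2$ ($A{\left(c \right)} = 20 + 6^{2} - 54 = 20 + 36 - 54 = 2$)
$\frac{X}{A{\left(3 \right)} + 124} = - \frac{6}{2 + 124} = - \frac{6}{126} = \left(-6\right) \frac{1}{126} = - \frac{1}{21}$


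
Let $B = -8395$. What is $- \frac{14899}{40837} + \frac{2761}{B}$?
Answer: $- \frac{237828062}{342826615} \approx -0.69373$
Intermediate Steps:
$- \frac{14899}{40837} + \frac{2761}{B} = - \frac{14899}{40837} + \frac{2761}{-8395} = \left(-14899\right) \frac{1}{40837} + 2761 \left(- \frac{1}{8395}\right) = - \frac{14899}{40837} - \frac{2761}{8395} = - \frac{237828062}{342826615}$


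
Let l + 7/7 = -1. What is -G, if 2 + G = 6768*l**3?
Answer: 54146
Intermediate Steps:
l = -2 (l = -1 - 1 = -2)
G = -54146 (G = -2 + 6768*(-2)**3 = -2 + 6768*(-8) = -2 - 54144 = -54146)
-G = -1*(-54146) = 54146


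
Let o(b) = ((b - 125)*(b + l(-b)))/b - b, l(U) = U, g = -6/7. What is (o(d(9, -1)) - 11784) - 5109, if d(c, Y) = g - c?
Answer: -118182/7 ≈ -16883.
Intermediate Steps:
g = -6/7 (g = -6*1/7 = -6/7 ≈ -0.85714)
d(c, Y) = -6/7 - c
o(b) = -b (o(b) = ((b - 125)*(b - b))/b - b = ((-125 + b)*0)/b - b = 0/b - b = 0 - b = -b)
(o(d(9, -1)) - 11784) - 5109 = (-(-6/7 - 1*9) - 11784) - 5109 = (-(-6/7 - 9) - 11784) - 5109 = (-1*(-69/7) - 11784) - 5109 = (69/7 - 11784) - 5109 = -82419/7 - 5109 = -118182/7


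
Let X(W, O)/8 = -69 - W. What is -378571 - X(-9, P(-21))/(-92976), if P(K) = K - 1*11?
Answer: -733292037/1937 ≈ -3.7857e+5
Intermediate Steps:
P(K) = -11 + K (P(K) = K - 11 = -11 + K)
X(W, O) = -552 - 8*W (X(W, O) = 8*(-69 - W) = -552 - 8*W)
-378571 - X(-9, P(-21))/(-92976) = -378571 - (-552 - 8*(-9))/(-92976) = -378571 - (-552 + 72)*(-1)/92976 = -378571 - (-480)*(-1)/92976 = -378571 - 1*10/1937 = -378571 - 10/1937 = -733292037/1937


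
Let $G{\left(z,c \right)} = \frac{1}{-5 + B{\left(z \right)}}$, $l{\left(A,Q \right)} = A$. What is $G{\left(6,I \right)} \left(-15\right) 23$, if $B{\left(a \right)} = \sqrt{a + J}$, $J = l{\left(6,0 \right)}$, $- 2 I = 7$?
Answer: $\frac{1725}{13} + \frac{690 \sqrt{3}}{13} \approx 224.62$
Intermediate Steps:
$I = - \frac{7}{2}$ ($I = \left(- \frac{1}{2}\right) 7 = - \frac{7}{2} \approx -3.5$)
$J = 6$
$B{\left(a \right)} = \sqrt{6 + a}$ ($B{\left(a \right)} = \sqrt{a + 6} = \sqrt{6 + a}$)
$G{\left(z,c \right)} = \frac{1}{-5 + \sqrt{6 + z}}$
$G{\left(6,I \right)} \left(-15\right) 23 = \frac{1}{-5 + \sqrt{6 + 6}} \left(-15\right) 23 = \frac{1}{-5 + \sqrt{12}} \left(-15\right) 23 = \frac{1}{-5 + 2 \sqrt{3}} \left(-15\right) 23 = - \frac{15}{-5 + 2 \sqrt{3}} \cdot 23 = - \frac{345}{-5 + 2 \sqrt{3}}$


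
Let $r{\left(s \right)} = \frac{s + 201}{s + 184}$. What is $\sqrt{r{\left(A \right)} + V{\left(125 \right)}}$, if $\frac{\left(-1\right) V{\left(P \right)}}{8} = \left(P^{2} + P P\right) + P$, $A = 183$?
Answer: $\frac{2 i \sqrt{8451699518}}{367} \approx 501.0 i$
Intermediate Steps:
$r{\left(s \right)} = \frac{201 + s}{184 + s}$
$V{\left(P \right)} = - 16 P^{2} - 8 P$ ($V{\left(P \right)} = - 8 \left(\left(P^{2} + P P\right) + P\right) = - 8 \left(\left(P^{2} + P^{2}\right) + P\right) = - 8 \left(2 P^{2} + P\right) = - 8 \left(P + 2 P^{2}\right) = - 16 P^{2} - 8 P$)
$\sqrt{r{\left(A \right)} + V{\left(125 \right)}} = \sqrt{\frac{201 + 183}{184 + 183} - 1000 \left(1 + 2 \cdot 125\right)} = \sqrt{\frac{1}{367} \cdot 384 - 1000 \left(1 + 250\right)} = \sqrt{\frac{1}{367} \cdot 384 - 1000 \cdot 251} = \sqrt{\frac{384}{367} - 251000} = \sqrt{- \frac{92116616}{367}} = \frac{2 i \sqrt{8451699518}}{367}$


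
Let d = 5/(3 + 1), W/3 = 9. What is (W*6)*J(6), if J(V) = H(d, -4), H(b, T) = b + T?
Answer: -891/2 ≈ -445.50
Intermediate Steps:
W = 27 (W = 3*9 = 27)
d = 5/4 ≈ 1.2500
H(b, T) = T + b
J(V) = -11/4 (J(V) = -4 + 5/4 = -11/4)
(W*6)*J(6) = (27*6)*(-11/4) = 162*(-11/4) = -891/2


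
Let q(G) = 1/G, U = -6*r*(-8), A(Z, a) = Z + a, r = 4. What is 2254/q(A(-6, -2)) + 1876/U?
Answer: -865067/48 ≈ -18022.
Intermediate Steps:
U = 192 (U = -6*4*(-8) = -24*(-8) = 192)
2254/q(A(-6, -2)) + 1876/U = 2254/(1/(-6 - 2)) + 1876/192 = 2254/(1/(-8)) + 1876*(1/192) = 2254/(-⅛) + 469/48 = 2254*(-8) + 469/48 = -18032 + 469/48 = -865067/48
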